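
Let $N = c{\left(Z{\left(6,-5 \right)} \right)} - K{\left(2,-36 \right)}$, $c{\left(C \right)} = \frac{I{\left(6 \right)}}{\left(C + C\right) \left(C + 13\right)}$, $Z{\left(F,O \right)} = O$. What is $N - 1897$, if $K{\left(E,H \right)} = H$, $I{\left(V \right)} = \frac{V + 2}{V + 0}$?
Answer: $- \frac{111661}{60} \approx -1861.0$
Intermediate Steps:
$I{\left(V \right)} = \frac{2 + V}{V}$
$c{\left(C \right)} = \frac{2}{3 C \left(13 + C\right)}$ ($c{\left(C \right)} = \frac{\frac{1}{6} \left(2 + 6\right)}{\left(C + C\right) \left(C + 13\right)} = \frac{\frac{1}{6} \cdot 8}{2 C \left(13 + C\right)} = \frac{4}{3 \cdot 2 C \left(13 + C\right)} = \frac{4 \frac{1}{2 C \left(13 + C\right)}}{3} = \frac{2}{3 C \left(13 + C\right)}$)
$N = \frac{2159}{60}$ ($N = \frac{2}{3 \left(-5\right) \left(13 - 5\right)} - -36 = \frac{2}{3} \left(- \frac{1}{5}\right) \frac{1}{8} + 36 = - \frac{1}{60} + 36 = \frac{2159}{60} \approx 35.983$)
$N - 1897 = \frac{2159}{60} - 1897 = - \frac{111661}{60}$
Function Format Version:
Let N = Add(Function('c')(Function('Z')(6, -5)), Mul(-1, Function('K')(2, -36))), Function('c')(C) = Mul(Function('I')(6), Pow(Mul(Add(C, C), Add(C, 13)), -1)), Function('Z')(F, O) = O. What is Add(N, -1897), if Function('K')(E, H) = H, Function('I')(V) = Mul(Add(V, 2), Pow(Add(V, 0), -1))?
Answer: Rational(-111661, 60) ≈ -1861.0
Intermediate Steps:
Function('I')(V) = Mul(Pow(V, -1), Add(2, V)) (Function('I')(V) = Mul(Add(2, V), Pow(V, -1)) = Mul(Pow(V, -1), Add(2, V)))
Function('c')(C) = Mul(Rational(2, 3), Pow(C, -1), Pow(Add(13, C), -1)) (Function('c')(C) = Mul(Mul(Pow(6, -1), Add(2, 6)), Pow(Mul(Add(C, C), Add(C, 13)), -1)) = Mul(Mul(Rational(1, 6), 8), Pow(Mul(Mul(2, C), Add(13, C)), -1)) = Mul(Rational(4, 3), Pow(Mul(2, C, Add(13, C)), -1)) = Mul(Rational(4, 3), Mul(Rational(1, 2), Pow(C, -1), Pow(Add(13, C), -1))) = Mul(Rational(2, 3), Pow(C, -1), Pow(Add(13, C), -1)))
N = Rational(2159, 60) (N = Add(Mul(Rational(2, 3), Pow(-5, -1), Pow(Add(13, -5), -1)), Mul(-1, -36)) = Add(Mul(Rational(2, 3), Rational(-1, 5), Pow(8, -1)), 36) = Add(Mul(Rational(2, 3), Rational(-1, 5), Rational(1, 8)), 36) = Add(Rational(-1, 60), 36) = Rational(2159, 60) ≈ 35.983)
Add(N, -1897) = Add(Rational(2159, 60), -1897) = Rational(-111661, 60)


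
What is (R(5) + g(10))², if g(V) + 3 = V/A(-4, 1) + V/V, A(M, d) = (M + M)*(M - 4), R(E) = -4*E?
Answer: 488601/1024 ≈ 477.15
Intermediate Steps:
A(M, d) = 2*M*(-4 + M) (A(M, d) = (2*M)*(-4 + M) = 2*M*(-4 + M))
g(V) = -2 + V/64 (g(V) = -3 + (V/((2*(-4)*(-4 - 4))) + V/V) = -3 + (V/((2*(-4)*(-8))) + 1) = -3 + (V/64 + 1) = -3 + (1 + V/64) = -2 + V/64)
(R(5) + g(10))² = (-4*5 + (-2 + (1/64)*10))² = (-20 + (-2 + 5/32))² = (-20 - 59/32)² = (-699/32)² = 488601/1024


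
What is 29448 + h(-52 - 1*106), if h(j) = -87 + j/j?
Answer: 29362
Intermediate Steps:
h(j) = -86 (h(j) = -87 + 1 = -86)
29448 + h(-52 - 1*106) = 29448 - 86 = 29362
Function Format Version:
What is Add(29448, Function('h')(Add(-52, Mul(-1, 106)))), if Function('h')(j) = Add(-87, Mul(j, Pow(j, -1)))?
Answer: 29362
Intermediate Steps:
Function('h')(j) = -86 (Function('h')(j) = Add(-87, 1) = -86)
Add(29448, Function('h')(Add(-52, Mul(-1, 106)))) = Add(29448, -86) = 29362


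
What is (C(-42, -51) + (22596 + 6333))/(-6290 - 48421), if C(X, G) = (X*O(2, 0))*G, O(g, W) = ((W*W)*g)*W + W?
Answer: -9643/18237 ≈ -0.52876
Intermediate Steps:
O(g, W) = W + g*W³ (O(g, W) = (W²*g)*W + W = (g*W²)*W + W = g*W³ + W = W + g*W³)
C(X, G) = 0 (C(X, G) = (X*(0 + 2*0³))*G = (X*(0 + 2*0))*G = (X*(0 + 0))*G = (X*0)*G = 0*G = 0)
(C(-42, -51) + (22596 + 6333))/(-6290 - 48421) = (0 + (22596 + 6333))/(-6290 - 48421) = (0 + 28929)/(-54711) = 28929*(-1/54711) = -9643/18237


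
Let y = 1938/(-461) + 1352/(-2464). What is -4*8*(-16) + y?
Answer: 72023043/141988 ≈ 507.25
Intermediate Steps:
y = -674813/141988 (y = 1938*(-1/461) + 1352*(-1/2464) = -1938/461 - 169/308 = -674813/141988 ≈ -4.7526)
-4*8*(-16) + y = -4*8*(-16) - 674813/141988 = -32*(-16) - 674813/141988 = 512 - 674813/141988 = 72023043/141988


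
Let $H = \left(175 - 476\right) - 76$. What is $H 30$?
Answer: $-11310$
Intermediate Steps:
$H = -377$ ($H = -301 - 76 = -377$)
$H 30 = \left(-377\right) 30 = -11310$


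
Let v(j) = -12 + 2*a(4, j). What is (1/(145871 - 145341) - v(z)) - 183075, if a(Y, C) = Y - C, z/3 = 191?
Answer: -96420249/530 ≈ -1.8193e+5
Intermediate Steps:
z = 573 (z = 3*191 = 573)
v(j) = -4 - 2*j (v(j) = -12 + 2*(4 - j) = -12 + (8 - 2*j) = -4 - 2*j)
(1/(145871 - 145341) - v(z)) - 183075 = (1/(145871 - 145341) - (-4 - 2*573)) - 183075 = (1/530 - (-4 - 1146)) - 183075 = (1/530 - 1*(-1150)) - 183075 = (1/530 + 1150) - 183075 = 609501/530 - 183075 = -96420249/530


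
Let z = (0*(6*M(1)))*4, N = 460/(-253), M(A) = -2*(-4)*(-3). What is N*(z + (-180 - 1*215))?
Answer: 7900/11 ≈ 718.18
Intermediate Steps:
M(A) = -24 (M(A) = 8*(-3) = -24)
N = -20/11 (N = 460*(-1/253) = -20/11 ≈ -1.8182)
z = 0 (z = (0*(6*(-24)))*4 = (0*(-144))*4 = 0*4 = 0)
N*(z + (-180 - 1*215)) = -20*(0 + (-180 - 1*215))/11 = -20*(0 + (-180 - 215))/11 = -20*(0 - 395)/11 = -20/11*(-395) = 7900/11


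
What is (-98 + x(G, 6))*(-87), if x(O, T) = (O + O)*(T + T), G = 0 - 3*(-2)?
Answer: -4002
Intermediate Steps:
G = 6 (G = 0 + 6 = 6)
x(O, T) = 4*O*T (x(O, T) = (2*O)*(2*T) = 4*O*T)
(-98 + x(G, 6))*(-87) = (-98 + 4*6*6)*(-87) = (-98 + 144)*(-87) = 46*(-87) = -4002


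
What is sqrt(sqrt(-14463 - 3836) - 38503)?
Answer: sqrt(-38503 + I*sqrt(18299)) ≈ 0.3447 + 196.22*I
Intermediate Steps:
sqrt(sqrt(-14463 - 3836) - 38503) = sqrt(sqrt(-18299) - 38503) = sqrt(I*sqrt(18299) - 38503) = sqrt(-38503 + I*sqrt(18299))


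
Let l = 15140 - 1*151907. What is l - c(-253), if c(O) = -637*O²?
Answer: 40636966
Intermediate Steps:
l = -136767 (l = 15140 - 151907 = -136767)
l - c(-253) = -136767 - (-637)*(-253)² = -136767 - (-637)*64009 = -136767 - 1*(-40773733) = -136767 + 40773733 = 40636966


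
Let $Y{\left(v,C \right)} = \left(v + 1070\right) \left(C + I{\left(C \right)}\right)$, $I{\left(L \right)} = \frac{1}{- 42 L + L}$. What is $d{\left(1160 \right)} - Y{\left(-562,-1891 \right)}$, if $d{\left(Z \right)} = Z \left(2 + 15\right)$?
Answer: $\frac{76007360280}{77531} \approx 9.8035 \cdot 10^{5}$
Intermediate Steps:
$I{\left(L \right)} = - \frac{1}{41 L}$ ($I{\left(L \right)} = \frac{1}{\left(-41\right) L} = - \frac{1}{41 L}$)
$d{\left(Z \right)} = 17 Z$ ($d{\left(Z \right)} = Z 17 = 17 Z$)
$Y{\left(v,C \right)} = \left(1070 + v\right) \left(C - \frac{1}{41 C}\right)$ ($Y{\left(v,C \right)} = \left(v + 1070\right) \left(C - \frac{1}{41 C}\right) = \left(1070 + v\right) \left(C - \frac{1}{41 C}\right)$)
$d{\left(1160 \right)} - Y{\left(-562,-1891 \right)} = 17 \cdot 1160 - \frac{-1070 - -562 + 41 \left(-1891\right)^{2} \left(1070 - 562\right)}{41 \left(-1891\right)} = 19720 - \frac{1}{41} \left(- \frac{1}{1891}\right) \left(-1070 + 562 + 41 \cdot 3575881 \cdot 508\right) = 19720 - \frac{1}{41} \left(- \frac{1}{1891}\right) \left(-1070 + 562 + 74478449468\right) = 19720 - \frac{1}{41} \left(- \frac{1}{1891}\right) 74478448960 = 19720 - - \frac{74478448960}{77531} = 19720 + \frac{74478448960}{77531} = \frac{76007360280}{77531}$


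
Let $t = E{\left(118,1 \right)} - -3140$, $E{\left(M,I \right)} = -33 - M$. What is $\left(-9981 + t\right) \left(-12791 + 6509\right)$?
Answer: $43923744$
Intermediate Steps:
$t = 2989$ ($t = \left(-33 - 118\right) - -3140 = \left(-33 - 118\right) + 3140 = -151 + 3140 = 2989$)
$\left(-9981 + t\right) \left(-12791 + 6509\right) = \left(-9981 + 2989\right) \left(-12791 + 6509\right) = \left(-6992\right) \left(-6282\right) = 43923744$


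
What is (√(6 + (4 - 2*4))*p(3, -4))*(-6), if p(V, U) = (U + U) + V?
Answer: 30*√2 ≈ 42.426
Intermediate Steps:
p(V, U) = V + 2*U (p(V, U) = 2*U + V = V + 2*U)
(√(6 + (4 - 2*4))*p(3, -4))*(-6) = (√(6 + (4 - 2*4))*(3 + 2*(-4)))*(-6) = (√(6 + (4 - 8))*(3 - 8))*(-6) = (√(6 - 4)*(-5))*(-6) = (√2*(-5))*(-6) = -5*√2*(-6) = 30*√2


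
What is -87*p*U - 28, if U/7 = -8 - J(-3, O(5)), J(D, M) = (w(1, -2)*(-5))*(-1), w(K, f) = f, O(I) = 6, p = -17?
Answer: 20678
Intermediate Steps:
J(D, M) = -10 (J(D, M) = -2*(-5)*(-1) = 10*(-1) = -10)
U = 14 (U = 7*(-8 - 1*(-10)) = 7*(-8 + 10) = 7*2 = 14)
-87*p*U - 28 = -(-1479)*14 - 28 = -87*(-238) - 28 = 20706 - 28 = 20678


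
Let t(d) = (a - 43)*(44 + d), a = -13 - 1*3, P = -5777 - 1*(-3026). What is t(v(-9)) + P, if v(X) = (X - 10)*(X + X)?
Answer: -25525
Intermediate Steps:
P = -2751 (P = -5777 + 3026 = -2751)
v(X) = 2*X*(-10 + X) (v(X) = (-10 + X)*(2*X) = 2*X*(-10 + X))
a = -16 (a = -13 - 3 = -16)
t(d) = -2596 - 59*d (t(d) = (-16 - 43)*(44 + d) = -59*(44 + d) = -2596 - 59*d)
t(v(-9)) + P = (-2596 - 118*(-9)*(-10 - 9)) - 2751 = (-2596 - 118*(-9)*(-19)) - 2751 = (-2596 - 59*342) - 2751 = (-2596 - 20178) - 2751 = -22774 - 2751 = -25525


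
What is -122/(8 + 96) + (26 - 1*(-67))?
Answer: 4775/52 ≈ 91.827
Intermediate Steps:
-122/(8 + 96) + (26 - 1*(-67)) = -122/104 + (26 + 67) = -122*1/104 + 93 = -61/52 + 93 = 4775/52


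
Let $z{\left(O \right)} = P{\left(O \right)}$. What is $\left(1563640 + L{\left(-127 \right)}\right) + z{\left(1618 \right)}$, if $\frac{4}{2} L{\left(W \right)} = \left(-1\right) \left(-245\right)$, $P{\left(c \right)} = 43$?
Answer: $\frac{3127611}{2} \approx 1.5638 \cdot 10^{6}$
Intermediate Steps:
$L{\left(W \right)} = \frac{245}{2}$ ($L{\left(W \right)} = \frac{\left(-1\right) \left(-245\right)}{2} = \frac{1}{2} \cdot 245 = \frac{245}{2}$)
$z{\left(O \right)} = 43$
$\left(1563640 + L{\left(-127 \right)}\right) + z{\left(1618 \right)} = \left(1563640 + \frac{245}{2}\right) + 43 = \frac{3127525}{2} + 43 = \frac{3127611}{2}$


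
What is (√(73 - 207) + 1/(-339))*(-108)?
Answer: 36/113 - 108*I*√134 ≈ 0.31858 - 1250.2*I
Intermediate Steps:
(√(73 - 207) + 1/(-339))*(-108) = (√(-134) - 1/339)*(-108) = (I*√134 - 1/339)*(-108) = (-1/339 + I*√134)*(-108) = 36/113 - 108*I*√134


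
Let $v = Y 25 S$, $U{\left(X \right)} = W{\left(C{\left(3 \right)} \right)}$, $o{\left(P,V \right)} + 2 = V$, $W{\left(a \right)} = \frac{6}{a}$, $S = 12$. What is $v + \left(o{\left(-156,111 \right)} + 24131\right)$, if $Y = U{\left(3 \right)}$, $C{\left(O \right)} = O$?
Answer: $24840$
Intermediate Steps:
$o{\left(P,V \right)} = -2 + V$
$U{\left(X \right)} = 2$ ($U{\left(X \right)} = \frac{6}{3} = 6 \cdot \frac{1}{3} = 2$)
$Y = 2$
$v = 600$ ($v = 2 \cdot 25 \cdot 12 = 50 \cdot 12 = 600$)
$v + \left(o{\left(-156,111 \right)} + 24131\right) = 600 + \left(\left(-2 + 111\right) + 24131\right) = 600 + \left(109 + 24131\right) = 600 + 24240 = 24840$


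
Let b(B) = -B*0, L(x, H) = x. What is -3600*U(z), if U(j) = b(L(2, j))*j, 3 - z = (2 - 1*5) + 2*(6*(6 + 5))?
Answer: 0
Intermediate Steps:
b(B) = 0
z = -126 (z = 3 - ((2 - 1*5) + 2*(6*(6 + 5))) = 3 - ((2 - 5) + 2*(6*11)) = 3 - (-3 + 2*66) = 3 - (-3 + 132) = 3 - 1*129 = 3 - 129 = -126)
U(j) = 0 (U(j) = 0*j = 0)
-3600*U(z) = -3600*0 = 0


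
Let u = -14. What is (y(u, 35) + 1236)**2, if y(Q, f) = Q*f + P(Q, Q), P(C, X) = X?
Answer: 535824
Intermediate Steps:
y(Q, f) = Q + Q*f (y(Q, f) = Q*f + Q = Q + Q*f)
(y(u, 35) + 1236)**2 = (-14*(1 + 35) + 1236)**2 = (-14*36 + 1236)**2 = (-504 + 1236)**2 = 732**2 = 535824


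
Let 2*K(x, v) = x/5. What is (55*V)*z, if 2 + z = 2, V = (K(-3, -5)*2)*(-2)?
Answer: 0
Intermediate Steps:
K(x, v) = x/10 (K(x, v) = (x/5)/2 = x/10)
V = 6/5 (V = (((1/10)*(-3))*2)*(-2) = -3/10*2*(-2) = -3/5*(-2) = 6/5 ≈ 1.2000)
z = 0 (z = -2 + 2 = 0)
(55*V)*z = (55*(6/5))*0 = 66*0 = 0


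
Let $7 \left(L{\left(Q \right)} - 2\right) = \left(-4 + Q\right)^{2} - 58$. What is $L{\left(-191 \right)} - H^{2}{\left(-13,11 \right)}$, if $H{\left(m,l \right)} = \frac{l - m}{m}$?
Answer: $\frac{6414757}{1183} \approx 5422.4$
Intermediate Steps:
$L{\left(Q \right)} = - \frac{44}{7} + \frac{\left(-4 + Q\right)^{2}}{7}$ ($L{\left(Q \right)} = 2 + \frac{\left(-4 + Q\right)^{2} - 58}{7} = 2 + \frac{-58 + \left(-4 + Q\right)^{2}}{7} = 2 + \left(- \frac{58}{7} + \frac{\left(-4 + Q\right)^{2}}{7}\right) = - \frac{44}{7} + \frac{\left(-4 + Q\right)^{2}}{7}$)
$H{\left(m,l \right)} = \frac{l - m}{m}$
$L{\left(-191 \right)} - H^{2}{\left(-13,11 \right)} = \left(- \frac{44}{7} + \frac{\left(-4 - 191\right)^{2}}{7}\right) - \left(\frac{11 - -13}{-13}\right)^{2} = \left(- \frac{44}{7} + \frac{\left(-195\right)^{2}}{7}\right) - \left(- \frac{11 + 13}{13}\right)^{2} = \left(- \frac{44}{7} + \frac{1}{7} \cdot 38025\right) - \left(\left(- \frac{1}{13}\right) 24\right)^{2} = \left(- \frac{44}{7} + \frac{38025}{7}\right) - \left(- \frac{24}{13}\right)^{2} = \frac{37981}{7} - \frac{576}{169} = \frac{6414757}{1183}$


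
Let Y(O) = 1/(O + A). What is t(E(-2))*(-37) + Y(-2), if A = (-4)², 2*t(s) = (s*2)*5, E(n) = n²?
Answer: -10359/14 ≈ -739.93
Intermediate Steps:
t(s) = 5*s (t(s) = ((s*2)*5)/2 = ((2*s)*5)/2 = (10*s)/2 = 5*s)
A = 16
Y(O) = 1/(16 + O) (Y(O) = 1/(O + 16) = 1/(16 + O))
t(E(-2))*(-37) + Y(-2) = (5*(-2)²)*(-37) + 1/(16 - 2) = (5*4)*(-37) + 1/14 = 20*(-37) + 1/14 = -740 + 1/14 = -10359/14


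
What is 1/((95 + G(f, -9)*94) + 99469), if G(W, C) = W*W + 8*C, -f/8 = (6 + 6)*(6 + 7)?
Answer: 1/146498172 ≈ 6.8260e-9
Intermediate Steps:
f = -1248 (f = -8*(6 + 6)*(6 + 7) = -96*13 = -8*156 = -1248)
G(W, C) = W² + 8*C
1/((95 + G(f, -9)*94) + 99469) = 1/((95 + ((-1248)² + 8*(-9))*94) + 99469) = 1/((95 + (1557504 - 72)*94) + 99469) = 1/((95 + 1557432*94) + 99469) = 1/((95 + 146398608) + 99469) = 1/(146398703 + 99469) = 1/146498172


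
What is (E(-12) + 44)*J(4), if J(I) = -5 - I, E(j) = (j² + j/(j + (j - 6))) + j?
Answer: -7938/5 ≈ -1587.6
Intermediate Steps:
E(j) = j + j² + j/(-6 + 2*j) (E(j) = (j² + j/(j + (-6 + j))) + j = (j² + j/(-6 + 2*j)) + j = j + j² + j/(-6 + 2*j))
(E(-12) + 44)*J(4) = ((½)*(-12)*(-5 - 4*(-12) + 2*(-12)²)/(-3 - 12) + 44)*(-5 - 1*4) = ((½)*(-12)*(-5 + 48 + 2*144)/(-15) + 44)*(-5 - 4) = ((½)*(-12)*(-1/15)*(-5 + 48 + 288) + 44)*(-9) = ((½)*(-12)*(-1/15)*331 + 44)*(-9) = (662/5 + 44)*(-9) = (882/5)*(-9) = -7938/5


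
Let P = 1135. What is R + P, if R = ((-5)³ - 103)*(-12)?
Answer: 3871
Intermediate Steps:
R = 2736 (R = (-125 - 103)*(-12) = -228*(-12) = 2736)
R + P = 2736 + 1135 = 3871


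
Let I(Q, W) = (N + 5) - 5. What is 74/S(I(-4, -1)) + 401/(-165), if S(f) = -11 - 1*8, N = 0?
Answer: -19829/3135 ≈ -6.3250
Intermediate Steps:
I(Q, W) = 0 (I(Q, W) = (0 + 5) - 5 = 5 - 5 = 0)
S(f) = -19 (S(f) = -11 - 8 = -19)
74/S(I(-4, -1)) + 401/(-165) = 74/(-19) + 401/(-165) = 74*(-1/19) + 401*(-1/165) = -74/19 - 401/165 = -19829/3135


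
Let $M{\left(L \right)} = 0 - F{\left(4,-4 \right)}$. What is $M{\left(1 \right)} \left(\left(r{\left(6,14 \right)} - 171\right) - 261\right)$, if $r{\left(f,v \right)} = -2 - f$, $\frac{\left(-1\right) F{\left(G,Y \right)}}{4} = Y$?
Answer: $7040$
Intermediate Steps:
$F{\left(G,Y \right)} = - 4 Y$
$M{\left(L \right)} = -16$ ($M{\left(L \right)} = 0 - \left(-4\right) \left(-4\right) = 0 - 16 = -16$)
$M{\left(1 \right)} \left(\left(r{\left(6,14 \right)} - 171\right) - 261\right) = - 16 \left(\left(\left(-2 - 6\right) - 171\right) - 261\right) = - 16 \left(\left(-8 - 171\right) - 261\right) = - 16 \left(-179 - 261\right) = \left(-16\right) \left(-440\right) = 7040$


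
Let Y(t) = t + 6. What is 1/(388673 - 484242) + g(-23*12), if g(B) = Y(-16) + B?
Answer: -27332735/95569 ≈ -286.00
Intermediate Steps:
Y(t) = 6 + t
g(B) = -10 + B (g(B) = (6 - 16) + B = -10 + B)
1/(388673 - 484242) + g(-23*12) = 1/(388673 - 484242) + (-10 - 23*12) = 1/(-95569) + (-10 - 276) = -1/95569 - 286 = -27332735/95569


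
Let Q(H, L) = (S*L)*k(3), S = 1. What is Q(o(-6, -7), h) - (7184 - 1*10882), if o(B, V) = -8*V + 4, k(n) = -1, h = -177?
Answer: 3875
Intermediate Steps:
o(B, V) = 4 - 8*V
Q(H, L) = -L (Q(H, L) = (1*L)*(-1) = L*(-1) = -L)
Q(o(-6, -7), h) - (7184 - 1*10882) = -1*(-177) - (7184 - 1*10882) = 177 - (7184 - 10882) = 177 - 1*(-3698) = 177 + 3698 = 3875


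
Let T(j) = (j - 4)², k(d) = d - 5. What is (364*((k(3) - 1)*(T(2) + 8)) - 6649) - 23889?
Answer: -43642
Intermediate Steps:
k(d) = -5 + d
T(j) = (-4 + j)²
(364*((k(3) - 1)*(T(2) + 8)) - 6649) - 23889 = (364*(((-5 + 3) - 1)*((-4 + 2)² + 8)) - 6649) - 23889 = (364*((-2 - 1)*((-2)² + 8)) - 6649) - 23889 = (364*(-3*(4 + 8)) - 6649) - 23889 = (364*(-3*12) - 6649) - 23889 = (364*(-36) - 6649) - 23889 = (-13104 - 6649) - 23889 = -19753 - 23889 = -43642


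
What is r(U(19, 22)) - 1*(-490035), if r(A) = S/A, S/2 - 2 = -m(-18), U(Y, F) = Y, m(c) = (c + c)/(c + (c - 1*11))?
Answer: 437601371/893 ≈ 4.9004e+5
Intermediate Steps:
m(c) = 2*c/(-11 + 2*c) (m(c) = (2*c)/(c + (c - 11)) = (2*c)/(c + (-11 + c)) = (2*c)/(-11 + 2*c) = 2*c/(-11 + 2*c))
S = 116/47 (S = 4 + 2*(-2*(-18)/(-11 + 2*(-18))) = 4 + 2*(-2*(-18)/(-11 - 36)) = 4 + 2*(-2*(-18)/(-47)) = 4 + 2*(-2*(-18)*(-1)/47) = 4 + 2*(-1*36/47) = 4 + 2*(-36/47) = 4 - 72/47 = 116/47 ≈ 2.4681)
r(A) = 116/(47*A)
r(U(19, 22)) - 1*(-490035) = (116/47)/19 - 1*(-490035) = (116/47)*(1/19) + 490035 = 116/893 + 490035 = 437601371/893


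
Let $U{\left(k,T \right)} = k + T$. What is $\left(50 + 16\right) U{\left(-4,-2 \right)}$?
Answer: $-396$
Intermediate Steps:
$U{\left(k,T \right)} = T + k$
$\left(50 + 16\right) U{\left(-4,-2 \right)} = \left(50 + 16\right) \left(-2 - 4\right) = 66 \left(-6\right) = -396$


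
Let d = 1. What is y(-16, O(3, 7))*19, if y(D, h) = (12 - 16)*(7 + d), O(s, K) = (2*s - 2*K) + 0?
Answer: -608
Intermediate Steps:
O(s, K) = -2*K + 2*s (O(s, K) = (-2*K + 2*s) + 0 = -2*K + 2*s)
y(D, h) = -32 (y(D, h) = (12 - 16)*(7 + 1) = -4*8 = -32)
y(-16, O(3, 7))*19 = -32*19 = -608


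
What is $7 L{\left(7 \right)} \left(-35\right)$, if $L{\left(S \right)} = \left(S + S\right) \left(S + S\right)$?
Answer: $-48020$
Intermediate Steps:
$L{\left(S \right)} = 4 S^{2}$ ($L{\left(S \right)} = 2 S 2 S = 4 S^{2}$)
$7 L{\left(7 \right)} \left(-35\right) = 7 \cdot 4 \cdot 7^{2} \left(-35\right) = 7 \cdot 4 \cdot 49 \left(-35\right) = 7 \cdot 196 \left(-35\right) = 1372 \left(-35\right) = -48020$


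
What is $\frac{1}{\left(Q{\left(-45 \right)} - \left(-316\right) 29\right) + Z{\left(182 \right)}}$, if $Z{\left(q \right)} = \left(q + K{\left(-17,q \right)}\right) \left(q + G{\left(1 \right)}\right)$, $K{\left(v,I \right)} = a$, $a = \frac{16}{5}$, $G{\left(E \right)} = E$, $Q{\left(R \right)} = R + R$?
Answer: $\frac{5}{214828} \approx 2.3274 \cdot 10^{-5}$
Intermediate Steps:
$Q{\left(R \right)} = 2 R$
$a = \frac{16}{5}$ ($a = 16 \cdot \frac{1}{5} = \frac{16}{5} \approx 3.2$)
$K{\left(v,I \right)} = \frac{16}{5}$
$Z{\left(q \right)} = \left(1 + q\right) \left(\frac{16}{5} + q\right)$ ($Z{\left(q \right)} = \left(q + \frac{16}{5}\right) \left(q + 1\right) = \left(\frac{16}{5} + q\right) \left(1 + q\right) = \left(1 + q\right) \left(\frac{16}{5} + q\right)$)
$\frac{1}{\left(Q{\left(-45 \right)} - \left(-316\right) 29\right) + Z{\left(182 \right)}} = \frac{1}{\left(2 \left(-45\right) - \left(-316\right) 29\right) + \left(\frac{16}{5} + 182^{2} + \frac{21}{5} \cdot 182\right)} = \frac{1}{\left(-90 - -9164\right) + \left(\frac{16}{5} + 33124 + \frac{3822}{5}\right)} = \frac{1}{\left(-90 + 9164\right) + \frac{169458}{5}} = \frac{1}{9074 + \frac{169458}{5}} = \frac{1}{\frac{214828}{5}} = \frac{5}{214828}$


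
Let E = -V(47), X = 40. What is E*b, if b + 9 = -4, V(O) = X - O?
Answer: -91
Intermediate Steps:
V(O) = 40 - O
b = -13 (b = -9 - 4 = -13)
E = 7 (E = -(40 - 1*47) = -(40 - 47) = -1*(-7) = 7)
E*b = 7*(-13) = -91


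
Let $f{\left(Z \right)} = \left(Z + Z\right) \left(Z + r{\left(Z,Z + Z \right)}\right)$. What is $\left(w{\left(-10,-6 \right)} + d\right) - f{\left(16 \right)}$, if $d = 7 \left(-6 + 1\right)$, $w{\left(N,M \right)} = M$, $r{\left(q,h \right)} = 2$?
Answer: $-617$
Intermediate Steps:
$f{\left(Z \right)} = 2 Z \left(2 + Z\right)$ ($f{\left(Z \right)} = \left(Z + Z\right) \left(Z + 2\right) = 2 Z \left(2 + Z\right)$)
$d = -35$ ($d = 7 \left(-5\right) = -35$)
$\left(w{\left(-10,-6 \right)} + d\right) - f{\left(16 \right)} = \left(-6 - 35\right) - 2 \cdot 16 \left(2 + 16\right) = -41 - 2 \cdot 16 \cdot 18 = -41 - 576 = -617$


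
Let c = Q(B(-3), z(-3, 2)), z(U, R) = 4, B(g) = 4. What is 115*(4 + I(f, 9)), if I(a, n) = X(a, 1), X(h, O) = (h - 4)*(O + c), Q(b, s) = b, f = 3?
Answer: -115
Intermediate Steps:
c = 4
X(h, O) = (-4 + h)*(4 + O) (X(h, O) = (h - 4)*(O + 4) = (-4 + h)*(4 + O))
I(a, n) = -20 + 5*a (I(a, n) = -16 - 4*1 + 4*a + 1*a = -16 - 4 + 4*a + a = -20 + 5*a)
115*(4 + I(f, 9)) = 115*(4 + (-20 + 5*3)) = 115*(4 + (-20 + 15)) = 115*(4 - 5) = 115*(-1) = -115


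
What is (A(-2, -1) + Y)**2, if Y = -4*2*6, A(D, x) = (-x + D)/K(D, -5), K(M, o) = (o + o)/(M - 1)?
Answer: 233289/100 ≈ 2332.9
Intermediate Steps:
K(M, o) = 2*o/(-1 + M) (K(M, o) = (2*o)/(-1 + M) = 2*o/(-1 + M))
A(D, x) = (1/10 - D/10)*(D - x) (A(D, x) = (-x + D)/((2*(-5)/(-1 + D))) = (D - x)/((-10/(-1 + D))) = (D - x)*(1/10 - D/10) = (1/10 - D/10)*(D - x))
Y = -48 (Y = -8*6 = -48)
(A(-2, -1) + Y)**2 = (-(-1 - 2)*(-2 - 1*(-1))/10 - 48)**2 = (-1/10*(-3)*(-2 + 1) - 48)**2 = (-1/10*(-3)*(-1) - 48)**2 = (-3/10 - 48)**2 = (-483/10)**2 = 233289/100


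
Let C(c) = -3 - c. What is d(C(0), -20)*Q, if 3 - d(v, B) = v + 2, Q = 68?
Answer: 272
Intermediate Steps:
d(v, B) = 1 - v (d(v, B) = 3 - (v + 2) = 3 - (2 + v) = 3 + (-2 - v) = 1 - v)
d(C(0), -20)*Q = (1 - (-3 - 1*0))*68 = (1 - (-3 + 0))*68 = (1 - 1*(-3))*68 = (1 + 3)*68 = 4*68 = 272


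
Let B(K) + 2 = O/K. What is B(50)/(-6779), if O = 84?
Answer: 8/169475 ≈ 4.7205e-5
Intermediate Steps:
B(K) = -2 + 84/K
B(50)/(-6779) = (-2 + 84/50)/(-6779) = (-2 + 84*(1/50))*(-1/6779) = (-2 + 42/25)*(-1/6779) = -8/25*(-1/6779) = 8/169475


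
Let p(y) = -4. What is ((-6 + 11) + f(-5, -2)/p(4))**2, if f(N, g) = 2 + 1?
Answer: 289/16 ≈ 18.063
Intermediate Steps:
f(N, g) = 3
((-6 + 11) + f(-5, -2)/p(4))**2 = ((-6 + 11) + 3/(-4))**2 = (5 + 3*(-1/4))**2 = (5 - 3/4)**2 = (17/4)**2 = 289/16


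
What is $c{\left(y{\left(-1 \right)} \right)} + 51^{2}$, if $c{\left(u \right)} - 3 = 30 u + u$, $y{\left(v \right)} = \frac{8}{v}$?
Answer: $2356$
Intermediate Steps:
$c{\left(u \right)} = 3 + 31 u$ ($c{\left(u \right)} = 3 + \left(30 u + u\right) = 3 + 31 u$)
$c{\left(y{\left(-1 \right)} \right)} + 51^{2} = \left(3 + 31 \frac{8}{-1}\right) + 51^{2} = \left(3 + 31 \cdot 8 \left(-1\right)\right) + 2601 = \left(3 + 31 \left(-8\right)\right) + 2601 = \left(3 - 248\right) + 2601 = -245 + 2601 = 2356$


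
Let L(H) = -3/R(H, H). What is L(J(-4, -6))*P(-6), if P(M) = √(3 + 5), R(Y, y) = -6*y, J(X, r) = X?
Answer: -√2/4 ≈ -0.35355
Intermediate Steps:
P(M) = 2*√2 (P(M) = √8 = 2*√2)
L(H) = 1/(2*H) (L(H) = -3*(-1/(6*H)) = -(-1)/(2*H) = 1/(2*H))
L(J(-4, -6))*P(-6) = ((½)/(-4))*(2*√2) = ((½)*(-¼))*(2*√2) = -√2/4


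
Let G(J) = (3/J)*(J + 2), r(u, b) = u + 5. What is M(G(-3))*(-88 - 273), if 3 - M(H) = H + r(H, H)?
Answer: 1444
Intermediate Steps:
r(u, b) = 5 + u
G(J) = 3*(2 + J)/J (G(J) = (3/J)*(2 + J) = 3*(2 + J)/J)
M(H) = -2 - 2*H (M(H) = 3 - (H + (5 + H)) = 3 - (5 + 2*H) = 3 + (-5 - 2*H) = -2 - 2*H)
M(G(-3))*(-88 - 273) = (-2 - 2*(3 + 6/(-3)))*(-88 - 273) = (-2 - 2*(3 + 6*(-⅓)))*(-361) = (-2 - 2*(3 - 2))*(-361) = (-2 - 2*1)*(-361) = (-2 - 2)*(-361) = -4*(-361) = 1444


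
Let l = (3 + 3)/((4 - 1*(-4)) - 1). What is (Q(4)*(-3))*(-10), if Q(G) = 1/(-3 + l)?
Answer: -14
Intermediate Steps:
l = 6/7 (l = 6/((4 + 4) - 1) = 6/(8 - 1) = 6/7 ≈ 0.85714)
Q(G) = -7/15 (Q(G) = 1/(-3 + 6/7) = 1/(-15/7) = -7/15)
(Q(4)*(-3))*(-10) = -7/15*(-3)*(-10) = (7/5)*(-10) = -14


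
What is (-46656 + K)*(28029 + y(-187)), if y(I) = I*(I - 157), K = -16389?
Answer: -5822647065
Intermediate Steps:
y(I) = I*(-157 + I)
(-46656 + K)*(28029 + y(-187)) = (-46656 - 16389)*(28029 - 187*(-157 - 187)) = -63045*(28029 - 187*(-344)) = -63045*(28029 + 64328) = -63045*92357 = -5822647065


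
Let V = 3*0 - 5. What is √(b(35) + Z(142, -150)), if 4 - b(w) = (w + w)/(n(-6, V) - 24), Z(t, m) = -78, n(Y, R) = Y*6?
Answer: I*√2622/6 ≈ 8.5342*I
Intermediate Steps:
V = -5 (V = 0 - 5 = -5)
n(Y, R) = 6*Y
b(w) = 4 + w/30 (b(w) = 4 - (w + w)/(6*(-6) - 24) = 4 - 2*w/(-36 - 24) = 4 - 2*w/(-60) = 4 - 2*w*(-1)/60 = 4 - (-1)*w/30 = 4 + w/30)
√(b(35) + Z(142, -150)) = √((4 + (1/30)*35) - 78) = √((4 + 7/6) - 78) = √(31/6 - 78) = √(-437/6) = I*√2622/6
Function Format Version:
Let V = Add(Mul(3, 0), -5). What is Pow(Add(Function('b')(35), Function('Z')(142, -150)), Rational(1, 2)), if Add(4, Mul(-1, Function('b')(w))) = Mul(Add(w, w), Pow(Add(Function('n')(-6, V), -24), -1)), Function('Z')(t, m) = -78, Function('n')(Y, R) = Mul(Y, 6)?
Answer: Mul(Rational(1, 6), I, Pow(2622, Rational(1, 2))) ≈ Mul(8.5342, I)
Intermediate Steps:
V = -5 (V = Add(0, -5) = -5)
Function('n')(Y, R) = Mul(6, Y)
Function('b')(w) = Add(4, Mul(Rational(1, 30), w)) (Function('b')(w) = Add(4, Mul(-1, Mul(Add(w, w), Pow(Add(Mul(6, -6), -24), -1)))) = Add(4, Mul(-1, Mul(Mul(2, w), Pow(Add(-36, -24), -1)))) = Add(4, Mul(-1, Mul(Mul(2, w), Pow(-60, -1)))) = Add(4, Mul(-1, Mul(Mul(2, w), Rational(-1, 60)))) = Add(4, Mul(-1, Mul(Rational(-1, 30), w))) = Add(4, Mul(Rational(1, 30), w)))
Pow(Add(Function('b')(35), Function('Z')(142, -150)), Rational(1, 2)) = Pow(Add(Add(4, Mul(Rational(1, 30), 35)), -78), Rational(1, 2)) = Pow(Add(Add(4, Rational(7, 6)), -78), Rational(1, 2)) = Pow(Add(Rational(31, 6), -78), Rational(1, 2)) = Pow(Rational(-437, 6), Rational(1, 2)) = Mul(Rational(1, 6), I, Pow(2622, Rational(1, 2)))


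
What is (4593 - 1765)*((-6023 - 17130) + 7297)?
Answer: -44840768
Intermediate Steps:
(4593 - 1765)*((-6023 - 17130) + 7297) = 2828*(-23153 + 7297) = 2828*(-15856) = -44840768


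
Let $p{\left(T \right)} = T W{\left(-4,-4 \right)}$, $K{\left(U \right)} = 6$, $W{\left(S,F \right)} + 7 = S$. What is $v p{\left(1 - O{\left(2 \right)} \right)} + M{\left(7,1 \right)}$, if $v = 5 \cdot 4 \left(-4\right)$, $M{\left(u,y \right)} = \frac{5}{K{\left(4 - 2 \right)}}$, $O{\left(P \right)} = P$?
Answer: $- \frac{5275}{6} \approx -879.17$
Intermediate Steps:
$W{\left(S,F \right)} = -7 + S$
$M{\left(u,y \right)} = \frac{5}{6}$
$p{\left(T \right)} = - 11 T$ ($p{\left(T \right)} = T \left(-7 - 4\right) = T \left(-11\right) = - 11 T$)
$v = -80$ ($v = 20 \left(-4\right) = -80$)
$v p{\left(1 - O{\left(2 \right)} \right)} + M{\left(7,1 \right)} = - 80 \left(- 11 \left(1 - 2\right)\right) + \frac{5}{6} = - 80 \left(\left(-11\right) \left(-1\right)\right) + \frac{5}{6} = \left(-80\right) 11 + \frac{5}{6} = -880 + \frac{5}{6} = - \frac{5275}{6}$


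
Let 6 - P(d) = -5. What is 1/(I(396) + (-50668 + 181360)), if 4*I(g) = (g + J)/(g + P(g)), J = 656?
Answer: 407/53191907 ≈ 7.6515e-6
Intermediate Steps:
P(d) = 11 (P(d) = 6 - 1*(-5) = 6 + 5 = 11)
I(g) = (656 + g)/(4*(11 + g)) (I(g) = ((g + 656)/(g + 11))/4 = ((656 + g)/(11 + g))/4 = (656 + g)/(4*(11 + g)))
1/(I(396) + (-50668 + 181360)) = 1/((656 + 396)/(4*(11 + 396)) + (-50668 + 181360)) = 1/((¼)*1052/407 + 130692) = 1/((¼)*(1/407)*1052 + 130692) = 1/(263/407 + 130692) = 1/(53191907/407) = 407/53191907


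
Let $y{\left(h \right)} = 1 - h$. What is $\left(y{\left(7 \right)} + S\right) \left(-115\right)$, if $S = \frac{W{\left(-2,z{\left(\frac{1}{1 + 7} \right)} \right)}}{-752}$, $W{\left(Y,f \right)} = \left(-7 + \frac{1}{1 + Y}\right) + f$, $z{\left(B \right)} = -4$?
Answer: $\frac{129375}{188} \approx 688.17$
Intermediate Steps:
$W{\left(Y,f \right)} = -7 + f + \frac{1}{1 + Y}$
$S = \frac{3}{188}$ ($S = \frac{\frac{1}{1 - 2} \left(-6 - 4 - -14 - -8\right)}{-752} = \frac{-6 - 4 + 14 + 8}{-1} \left(- \frac{1}{752}\right) = \left(-1\right) 12 \left(- \frac{1}{752}\right) = \left(-12\right) \left(- \frac{1}{752}\right) = \frac{3}{188} \approx 0.015957$)
$\left(y{\left(7 \right)} + S\right) \left(-115\right) = \left(\left(1 - 7\right) + \frac{3}{188}\right) \left(-115\right) = \left(-6 + \frac{3}{188}\right) \left(-115\right) = \left(- \frac{1125}{188}\right) \left(-115\right) = \frac{129375}{188}$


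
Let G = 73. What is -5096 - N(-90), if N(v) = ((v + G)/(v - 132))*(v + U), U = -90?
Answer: -188042/37 ≈ -5082.2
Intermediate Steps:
N(v) = (-90 + v)*(73 + v)/(-132 + v) (N(v) = ((v + 73)/(v - 132))*(v - 90) = ((73 + v)/(-132 + v))*(-90 + v) = (-90 + v)*(73 + v)/(-132 + v))
-5096 - N(-90) = -5096 - (-6570 + (-90)² - 17*(-90))/(-132 - 90) = -5096 - (-6570 + 8100 + 1530)/(-222) = -5096 - (-1)*3060/222 = -5096 - 1*(-510/37) = -5096 + 510/37 = -188042/37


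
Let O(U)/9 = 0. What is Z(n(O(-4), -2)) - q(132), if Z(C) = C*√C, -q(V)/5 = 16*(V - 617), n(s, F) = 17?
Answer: -38800 + 17*√17 ≈ -38730.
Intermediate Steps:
O(U) = 0 (O(U) = 9*0 = 0)
q(V) = 49360 - 80*V (q(V) = -80*(V - 617) = -80*(-617 + V) = -5*(-9872 + 16*V) = 49360 - 80*V)
Z(C) = C^(3/2)
Z(n(O(-4), -2)) - q(132) = 17^(3/2) - (49360 - 80*132) = 17*√17 - (49360 - 10560) = 17*√17 - 1*38800 = 17*√17 - 38800 = -38800 + 17*√17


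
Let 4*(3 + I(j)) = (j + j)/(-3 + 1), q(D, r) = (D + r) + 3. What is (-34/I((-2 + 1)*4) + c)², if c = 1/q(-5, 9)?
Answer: 14400/49 ≈ 293.88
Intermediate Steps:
q(D, r) = 3 + D + r
I(j) = -3 - j/4 (I(j) = -3 + ((j + j)/(-3 + 1))/4 = -3 + ((2*j)/(-2))/4 = -3 + ((2*j)*(-½))/4 = -3 + (-j)/4 = -3 - j/4)
c = ⅐ (c = 1/(3 - 5 + 9) = 1/7 = ⅐ ≈ 0.14286)
(-34/I((-2 + 1)*4) + c)² = (-34/(-3 - (-2 + 1)*4/4) + ⅐)² = (-34/(-3 - (-1)*4/4) + ⅐)² = (-34/(-3 - ¼*(-4)) + ⅐)² = (-34/(-3 + 1) + ⅐)² = (-34/(-2) + ⅐)² = (-34*(-½) + ⅐)² = (17 + ⅐)² = (120/7)² = 14400/49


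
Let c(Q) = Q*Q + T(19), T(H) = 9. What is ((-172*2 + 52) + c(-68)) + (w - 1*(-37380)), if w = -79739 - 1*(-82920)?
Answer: 44902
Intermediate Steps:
w = 3181 (w = -79739 + 82920 = 3181)
c(Q) = 9 + Q² (c(Q) = Q*Q + 9 = Q² + 9 = 9 + Q²)
((-172*2 + 52) + c(-68)) + (w - 1*(-37380)) = ((-172*2 + 52) + (9 + (-68)²)) + (3181 - 1*(-37380)) = ((-344 + 52) + (9 + 4624)) + (3181 + 37380) = (-292 + 4633) + 40561 = 4341 + 40561 = 44902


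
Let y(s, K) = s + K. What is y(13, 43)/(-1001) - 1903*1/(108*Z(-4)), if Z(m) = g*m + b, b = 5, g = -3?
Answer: -286817/262548 ≈ -1.0924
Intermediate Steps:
Z(m) = 5 - 3*m (Z(m) = -3*m + 5 = 5 - 3*m)
y(s, K) = K + s
y(13, 43)/(-1001) - 1903*1/(108*Z(-4)) = (43 + 13)/(-1001) - 1903*1/(108*(5 - 3*(-4))) = 56*(-1/1001) - 1903*1/(108*(5 + 12)) = -8/143 - 1903/((17*12)*9) = -8/143 - 1903/(204*9) = -8/143 - 1903/1836 = -286817/262548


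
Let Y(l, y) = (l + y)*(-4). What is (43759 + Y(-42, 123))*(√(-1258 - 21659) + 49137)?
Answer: 2134265595 + 43435*I*√22917 ≈ 2.1343e+9 + 6.5753e+6*I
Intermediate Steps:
Y(l, y) = -4*l - 4*y
(43759 + Y(-42, 123))*(√(-1258 - 21659) + 49137) = (43759 + (-4*(-42) - 4*123))*(√(-1258 - 21659) + 49137) = (43759 + (168 - 492))*(√(-22917) + 49137) = (43759 - 324)*(I*√22917 + 49137) = 43435*(49137 + I*√22917) = 2134265595 + 43435*I*√22917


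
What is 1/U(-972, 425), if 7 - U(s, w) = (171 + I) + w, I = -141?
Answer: -1/448 ≈ -0.0022321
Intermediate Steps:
U(s, w) = -23 - w (U(s, w) = 7 - ((171 - 141) + w) = 7 - (30 + w) = 7 + (-30 - w) = -23 - w)
1/U(-972, 425) = 1/(-23 - 1*425) = 1/(-23 - 425) = 1/(-448) = -1/448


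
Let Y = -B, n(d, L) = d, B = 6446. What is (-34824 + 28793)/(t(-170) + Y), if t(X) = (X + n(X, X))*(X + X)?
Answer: -6031/109154 ≈ -0.055252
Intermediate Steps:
t(X) = 4*X² (t(X) = (X + X)*(X + X) = (2*X)*(2*X) = 4*X²)
Y = -6446 (Y = -1*6446 = -6446)
(-34824 + 28793)/(t(-170) + Y) = (-34824 + 28793)/(4*(-170)² - 6446) = -6031/(4*28900 - 6446) = -6031/(115600 - 6446) = -6031/109154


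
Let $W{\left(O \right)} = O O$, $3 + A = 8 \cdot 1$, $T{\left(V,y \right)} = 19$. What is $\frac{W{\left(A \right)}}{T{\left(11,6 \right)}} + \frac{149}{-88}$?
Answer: $- \frac{631}{1672} \approx -0.37739$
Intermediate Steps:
$A = 5$ ($A = -3 + 8 \cdot 1 = -3 + 8 = 5$)
$W{\left(O \right)} = O^{2}$
$\frac{W{\left(A \right)}}{T{\left(11,6 \right)}} + \frac{149}{-88} = \frac{5^{2}}{19} + \frac{149}{-88} = 25 \cdot \frac{1}{19} + 149 \left(- \frac{1}{88}\right) = \frac{25}{19} - \frac{149}{88} = - \frac{631}{1672}$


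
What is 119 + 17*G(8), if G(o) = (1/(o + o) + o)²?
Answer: 313361/256 ≈ 1224.1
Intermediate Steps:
G(o) = (o + 1/(2*o))² (G(o) = (1/(2*o) + o)² = (o + 1/(2*o))²)
119 + 17*G(8) = 119 + 17*((¼)*(1 + 2*8²)²/8²) = 119 + 17*((¼)*(1/64)*(1 + 2*64)²) = 119 + 17*((¼)*(1/64)*(1 + 128)²) = 119 + 17*((¼)*(1/64)*129²) = 119 + 17*((¼)*(1/64)*16641) = 119 + 17*(16641/256) = 119 + 282897/256 = 313361/256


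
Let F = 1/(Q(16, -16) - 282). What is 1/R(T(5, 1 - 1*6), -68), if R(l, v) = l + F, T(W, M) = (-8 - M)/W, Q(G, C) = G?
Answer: -1330/803 ≈ -1.6563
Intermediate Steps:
F = -1/266 (F = 1/(16 - 282) = 1/(-266) = -1/266 ≈ -0.0037594)
T(W, M) = (-8 - M)/W
R(l, v) = -1/266 + l (R(l, v) = l - 1/266 = -1/266 + l)
1/R(T(5, 1 - 1*6), -68) = 1/(-1/266 + (-8 - (1 - 1*6))/5) = 1/(-1/266 + (-8 - (1 - 6))/5) = 1/(-1/266 + (-8 - 1*(-5))/5) = 1/(-1/266 + (-8 + 5)/5) = 1/(-1/266 + (1/5)*(-3)) = 1/(-1/266 - 3/5) = 1/(-803/1330) = -1330/803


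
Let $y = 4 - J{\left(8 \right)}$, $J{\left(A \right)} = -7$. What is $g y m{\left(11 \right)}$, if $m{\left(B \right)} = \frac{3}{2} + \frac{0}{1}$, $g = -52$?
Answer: $-858$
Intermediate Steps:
$m{\left(B \right)} = \frac{3}{2}$ ($m{\left(B \right)} = 3 \cdot \frac{1}{2} + 0 \cdot 1 = \frac{3}{2} + 0 = \frac{3}{2}$)
$y = 11$ ($y = 4 - -7 = 4 + 7 = 11$)
$g y m{\left(11 \right)} = \left(-52\right) 11 \cdot \frac{3}{2} = \left(-572\right) \frac{3}{2} = -858$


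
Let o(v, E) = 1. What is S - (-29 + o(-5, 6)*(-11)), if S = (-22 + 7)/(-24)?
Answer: 325/8 ≈ 40.625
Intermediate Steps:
S = 5/8 (S = -1/24*(-15) = 5/8 ≈ 0.62500)
S - (-29 + o(-5, 6)*(-11)) = 5/8 - (-29 + 1*(-11)) = 5/8 - (-29 - 11) = 5/8 - 1*(-40) = 5/8 + 40 = 325/8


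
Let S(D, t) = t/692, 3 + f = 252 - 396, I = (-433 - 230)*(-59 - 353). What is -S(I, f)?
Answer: 147/692 ≈ 0.21243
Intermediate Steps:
I = 273156 (I = -663*(-412) = 273156)
f = -147 (f = -3 + (252 - 396) = -3 - 144 = -147)
S(D, t) = t/692 (S(D, t) = t*(1/692) = t/692)
-S(I, f) = -(-147)/692 = -1*(-147/692) = 147/692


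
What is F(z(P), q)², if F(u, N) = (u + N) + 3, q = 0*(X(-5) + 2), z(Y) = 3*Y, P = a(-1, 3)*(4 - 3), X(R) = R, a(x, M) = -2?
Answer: 9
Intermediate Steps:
P = -2 (P = -2*(4 - 3) = -2*1 = -2)
q = 0 (q = 0*(-5 + 2) = 0*(-3) = 0)
F(u, N) = 3 + N + u (F(u, N) = (N + u) + 3 = 3 + N + u)
F(z(P), q)² = (3 + 0 + 3*(-2))² = (3 + 0 - 6)² = (-3)² = 9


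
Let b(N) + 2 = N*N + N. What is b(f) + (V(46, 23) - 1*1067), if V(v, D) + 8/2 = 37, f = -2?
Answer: -1034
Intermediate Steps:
V(v, D) = 33 (V(v, D) = -4 + 37 = 33)
b(N) = -2 + N + N² (b(N) = -2 + (N*N + N) = -2 + (N² + N) = -2 + (N + N²) = -2 + N + N²)
b(f) + (V(46, 23) - 1*1067) = (-2 - 2 + (-2)²) + (33 - 1*1067) = (-2 - 2 + 4) + (33 - 1067) = 0 - 1034 = -1034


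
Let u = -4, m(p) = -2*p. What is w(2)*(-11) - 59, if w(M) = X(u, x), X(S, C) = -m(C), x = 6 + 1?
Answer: -213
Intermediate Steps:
x = 7
X(S, C) = 2*C (X(S, C) = -(-2)*C = 2*C)
w(M) = 14 (w(M) = 2*7 = 14)
w(2)*(-11) - 59 = 14*(-11) - 59 = -154 - 59 = -213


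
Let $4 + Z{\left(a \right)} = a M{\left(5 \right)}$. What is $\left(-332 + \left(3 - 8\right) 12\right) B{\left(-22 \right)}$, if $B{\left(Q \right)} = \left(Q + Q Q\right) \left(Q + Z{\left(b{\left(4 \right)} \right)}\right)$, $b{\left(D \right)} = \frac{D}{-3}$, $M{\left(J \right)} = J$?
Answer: $5916064$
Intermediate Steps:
$b{\left(D \right)} = - \frac{D}{3}$ ($b{\left(D \right)} = D \left(- \frac{1}{3}\right) = - \frac{D}{3}$)
$Z{\left(a \right)} = -4 + 5 a$ ($Z{\left(a \right)} = -4 + a 5 = -4 + 5 a$)
$B{\left(Q \right)} = \left(- \frac{32}{3} + Q\right) \left(Q + Q^{2}\right)$ ($B{\left(Q \right)} = \left(Q + Q Q\right) \left(Q + \left(-4 + 5 \left(\left(- \frac{1}{3}\right) 4\right)\right)\right) = \left(Q + Q^{2}\right) \left(Q + \left(-4 + 5 \left(- \frac{4}{3}\right)\right)\right) = \left(Q + Q^{2}\right) \left(Q - \frac{32}{3}\right) = \left(Q + Q^{2}\right) \left(- \frac{32}{3} + Q\right) = \left(- \frac{32}{3} + Q\right) \left(Q + Q^{2}\right)$)
$\left(-332 + \left(3 - 8\right) 12\right) B{\left(-22 \right)} = \left(-332 + \left(3 - 8\right) 12\right) \frac{1}{3} \left(-22\right) \left(-32 - -638 + 3 \left(-22\right)^{2}\right) = \left(-332 - 60\right) \frac{1}{3} \left(-22\right) \left(-32 + 638 + 3 \cdot 484\right) = \left(-332 - 60\right) \frac{1}{3} \left(-22\right) \left(-32 + 638 + 1452\right) = - 392 \cdot \frac{1}{3} \left(-22\right) 2058 = \left(-392\right) \left(-15092\right) = 5916064$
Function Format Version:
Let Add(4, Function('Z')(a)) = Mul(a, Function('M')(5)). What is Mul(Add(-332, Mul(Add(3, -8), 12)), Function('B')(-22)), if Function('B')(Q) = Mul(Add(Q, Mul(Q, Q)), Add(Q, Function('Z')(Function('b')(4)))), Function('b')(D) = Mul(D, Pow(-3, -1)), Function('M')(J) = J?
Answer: 5916064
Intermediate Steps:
Function('b')(D) = Mul(Rational(-1, 3), D) (Function('b')(D) = Mul(D, Rational(-1, 3)) = Mul(Rational(-1, 3), D))
Function('Z')(a) = Add(-4, Mul(5, a)) (Function('Z')(a) = Add(-4, Mul(a, 5)) = Add(-4, Mul(5, a)))
Function('B')(Q) = Mul(Add(Rational(-32, 3), Q), Add(Q, Pow(Q, 2))) (Function('B')(Q) = Mul(Add(Q, Mul(Q, Q)), Add(Q, Add(-4, Mul(5, Mul(Rational(-1, 3), 4))))) = Mul(Add(Q, Pow(Q, 2)), Add(Q, Add(-4, Mul(5, Rational(-4, 3))))) = Mul(Add(Q, Pow(Q, 2)), Add(Q, Add(-4, Rational(-20, 3)))) = Mul(Add(Q, Pow(Q, 2)), Add(Q, Rational(-32, 3))) = Mul(Add(Q, Pow(Q, 2)), Add(Rational(-32, 3), Q)) = Mul(Add(Rational(-32, 3), Q), Add(Q, Pow(Q, 2))))
Mul(Add(-332, Mul(Add(3, -8), 12)), Function('B')(-22)) = Mul(Add(-332, Mul(Add(3, -8), 12)), Mul(Rational(1, 3), -22, Add(-32, Mul(-29, -22), Mul(3, Pow(-22, 2))))) = Mul(Add(-332, Mul(-5, 12)), Mul(Rational(1, 3), -22, Add(-32, 638, Mul(3, 484)))) = Mul(Add(-332, -60), Mul(Rational(1, 3), -22, Add(-32, 638, 1452))) = Mul(-392, Mul(Rational(1, 3), -22, 2058)) = Mul(-392, -15092) = 5916064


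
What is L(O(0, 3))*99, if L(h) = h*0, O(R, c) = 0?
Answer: 0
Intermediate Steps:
L(h) = 0
L(O(0, 3))*99 = 0*99 = 0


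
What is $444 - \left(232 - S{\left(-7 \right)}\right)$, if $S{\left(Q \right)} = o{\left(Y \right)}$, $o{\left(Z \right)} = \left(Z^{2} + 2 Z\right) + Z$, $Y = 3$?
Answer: $230$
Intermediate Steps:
$o{\left(Z \right)} = Z^{2} + 3 Z$
$S{\left(Q \right)} = 18$ ($S{\left(Q \right)} = 3 \left(3 + 3\right) = 3 \cdot 6 = 18$)
$444 - \left(232 - S{\left(-7 \right)}\right) = 444 - \left(232 - 18\right) = 444 - 214 = 230$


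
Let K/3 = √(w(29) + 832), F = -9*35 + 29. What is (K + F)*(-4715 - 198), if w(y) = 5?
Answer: 1405118 - 44217*√93 ≈ 9.7871e+5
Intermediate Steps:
F = -286 (F = -315 + 29 = -286)
K = 9*√93 (K = 3*√(5 + 832) = 3*√837 = 3*(3*√93) = 9*√93 ≈ 86.793)
(K + F)*(-4715 - 198) = (9*√93 - 286)*(-4715 - 198) = (-286 + 9*√93)*(-4913) = 1405118 - 44217*√93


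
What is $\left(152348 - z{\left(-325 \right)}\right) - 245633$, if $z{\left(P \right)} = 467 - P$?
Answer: $-94077$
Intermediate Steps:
$\left(152348 - z{\left(-325 \right)}\right) - 245633 = \left(152348 - \left(467 - -325\right)\right) - 245633 = \left(152348 - \left(467 + 325\right)\right) - 245633 = \left(152348 - 792\right) - 245633 = 151556 - 245633 = -94077$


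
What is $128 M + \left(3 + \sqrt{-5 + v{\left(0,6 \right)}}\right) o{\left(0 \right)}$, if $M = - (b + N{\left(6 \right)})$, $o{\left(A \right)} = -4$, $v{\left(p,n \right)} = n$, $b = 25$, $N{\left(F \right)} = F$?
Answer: $-3984$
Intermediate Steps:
$M = -31$ ($M = - (25 + 6) = \left(-1\right) 31 = -31$)
$128 M + \left(3 + \sqrt{-5 + v{\left(0,6 \right)}}\right) o{\left(0 \right)} = 128 \left(-31\right) + \left(3 + \sqrt{-5 + 6}\right) \left(-4\right) = -3968 + \left(3 + \sqrt{1}\right) \left(-4\right) = -3968 + \left(3 + 1\right) \left(-4\right) = -3968 + 4 \left(-4\right) = -3968 - 16 = -3984$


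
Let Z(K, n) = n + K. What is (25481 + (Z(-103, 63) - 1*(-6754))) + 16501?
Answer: 48696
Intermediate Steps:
Z(K, n) = K + n
(25481 + (Z(-103, 63) - 1*(-6754))) + 16501 = (25481 + ((-103 + 63) - 1*(-6754))) + 16501 = (25481 + (-40 + 6754)) + 16501 = (25481 + 6714) + 16501 = 32195 + 16501 = 48696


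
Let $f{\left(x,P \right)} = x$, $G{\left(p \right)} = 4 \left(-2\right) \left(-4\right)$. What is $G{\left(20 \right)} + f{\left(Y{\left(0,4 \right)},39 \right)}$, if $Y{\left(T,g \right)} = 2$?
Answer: $34$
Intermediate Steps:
$G{\left(p \right)} = 32$ ($G{\left(p \right)} = \left(-8\right) \left(-4\right) = 32$)
$G{\left(20 \right)} + f{\left(Y{\left(0,4 \right)},39 \right)} = 32 + 2 = 34$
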